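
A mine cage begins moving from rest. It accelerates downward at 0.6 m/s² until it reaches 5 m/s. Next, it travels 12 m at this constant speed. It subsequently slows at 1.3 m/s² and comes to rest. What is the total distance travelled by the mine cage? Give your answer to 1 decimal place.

Phase 1 (accelerating): v₀ = 0 m/s, a = 0.6 m/s².
v = v₀ + at → t = (5 − 0) / 0.6 = 8.33 s
v² = v₀² + 2aΔx → Δx = (5² − 0²)/(2·0.6) = 20.8 m

Phase 2 (constant speed): v₀ = 5.00 m/s, a = 0 m/s².
Constant speed: t = d/v = 12/5.00 = 2.40 s

Phase 3 (decelerating): v₀ = 5.00 m/s, a = -1.3 m/s².
v = v₀ + at → t = (0 − 5.00) / -1.3 = 3.85 s
v² = v₀² + 2aΔx → Δx = (0² − 5.00²)/(2·-1.3) = 9.62 m
Total distance = 20.8 + 12.0 + 9.62 = 42.4 m

42.4 m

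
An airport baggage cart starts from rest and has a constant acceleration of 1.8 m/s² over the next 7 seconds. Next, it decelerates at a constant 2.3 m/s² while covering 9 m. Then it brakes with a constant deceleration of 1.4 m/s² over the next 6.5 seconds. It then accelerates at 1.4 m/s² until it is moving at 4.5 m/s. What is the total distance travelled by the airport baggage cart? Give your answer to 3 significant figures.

Phase 1 (accelerating): v₀ = 0 m/s, a = 1.8 m/s².
v = v₀ + at = 0 + (1.8)(7) = 12.6 m/s
Δx = v₀t + ½at² = 0·7 + 0.5·1.8·7² = 44.1 m

Phase 2 (decelerating): v₀ = 12.6 m/s, a = -2.3 m/s².
v² = v₀² + 2aΔx = 12.6² + 2·-2.3·9 = 117 → v = 10.8 m/s
t = (v − v₀)/a = (10.8 − 12.6)/-2.3 = 0.768 s

Phase 3 (decelerating): v₀ = 10.8 m/s, a = -1.4 m/s².
v = v₀ + at = 10.8 + (-1.4)(6.5) = 1.73 m/s
Δx = v₀t + ½at² = 10.8·6.5 + 0.5·-1.4·6.5² = 40.8 m

Phase 4 (accelerating): v₀ = 1.73 m/s, a = 1.4 m/s².
v = v₀ + at → t = (4.5 − 1.73) / 1.4 = 1.98 s
v² = v₀² + 2aΔx → Δx = (4.5² − 1.73²)/(2·1.4) = 6.16 m
Total distance = 44.1 + 9.00 + 40.8 + 6.16 = 100 m

100 m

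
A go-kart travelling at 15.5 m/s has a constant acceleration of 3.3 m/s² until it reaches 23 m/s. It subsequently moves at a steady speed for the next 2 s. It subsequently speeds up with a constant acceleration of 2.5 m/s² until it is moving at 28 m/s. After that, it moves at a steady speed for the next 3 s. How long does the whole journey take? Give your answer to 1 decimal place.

Phase 1 (accelerating): v₀ = 15.5 m/s, a = 3.3 m/s².
v = v₀ + at → t = (23 − 15.5) / 3.3 = 2.27 s
v² = v₀² + 2aΔx → Δx = (23² − 15.5²)/(2·3.3) = 43.8 m

Phase 2 (constant speed): v₀ = 23.0 m/s, a = 0 m/s².
v = v₀ + at = 23.0 + (0)(2) = 23.0 m/s
Δx = v₀t + ½at² = 23.0·2 + 0.5·0·2² = 46.0 m

Phase 3 (accelerating): v₀ = 23.0 m/s, a = 2.5 m/s².
v = v₀ + at → t = (28 − 23.0) / 2.5 = 2.00 s
v² = v₀² + 2aΔx → Δx = (28² − 23.0²)/(2·2.5) = 51.0 m

Phase 4 (constant speed): v₀ = 28.0 m/s, a = 0 m/s².
v = v₀ + at = 28.0 + (0)(3) = 28.0 m/s
Δx = v₀t + ½at² = 28.0·3 + 0.5·0·3² = 84.0 m
Total time = 2.27 + 2.00 + 2.00 + 3.00 = 9.27 s

9.3 s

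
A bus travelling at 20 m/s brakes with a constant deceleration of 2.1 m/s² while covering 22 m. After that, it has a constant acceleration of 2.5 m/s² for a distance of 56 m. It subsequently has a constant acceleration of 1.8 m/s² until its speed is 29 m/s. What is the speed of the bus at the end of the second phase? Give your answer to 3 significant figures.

24.2 m/s

Phase 1 (decelerating): v₀ = 20.0 m/s, a = -2.1 m/s².
v² = v₀² + 2aΔx = 20.0² + 2·-2.1·22 = 308 → v = 17.5 m/s
t = (v − v₀)/a = (17.5 − 20.0)/-2.1 = 1.17 s

Phase 2 (accelerating): v₀ = 17.5 m/s, a = 2.5 m/s².
v² = v₀² + 2aΔx = 17.5² + 2·2.5·56 = 588 → v = 24.2 m/s
t = (v − v₀)/a = (24.2 − 17.5)/2.5 = 2.68 s
Speed at end of phase 2 = 24.2 m/s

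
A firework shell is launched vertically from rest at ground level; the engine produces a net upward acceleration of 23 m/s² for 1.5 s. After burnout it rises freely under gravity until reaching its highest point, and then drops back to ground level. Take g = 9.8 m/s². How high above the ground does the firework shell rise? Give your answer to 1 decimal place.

86.6 m

Phase 1 (powered ascent): v₀ = 0 m/s, a = 23 m/s².
v = v₀ + at = 0 + (23)(1.5) = 34.5 m/s
Δx = v₀t + ½at² = 0·1.5 + 0.5·23·1.5² = 25.9 m

Phase 2 (coasting upward): v₀ = 34.5 m/s, a = -9.8 m/s².
v = v₀ + at → t = (0 − 34.5) / -9.8 = 3.52 s
v² = v₀² + 2aΔx → Δx = (0² − 34.5²)/(2·-9.8) = 60.7 m
Maximum height = 25.9 + 60.7 = 86.6 m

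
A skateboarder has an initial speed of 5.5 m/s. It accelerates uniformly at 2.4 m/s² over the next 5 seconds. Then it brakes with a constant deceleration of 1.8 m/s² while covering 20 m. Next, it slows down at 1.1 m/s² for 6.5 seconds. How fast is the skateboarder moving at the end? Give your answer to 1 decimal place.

Phase 1 (accelerating): v₀ = 5.50 m/s, a = 2.4 m/s².
v = v₀ + at = 5.50 + (2.4)(5) = 17.5 m/s
Δx = v₀t + ½at² = 5.50·5 + 0.5·2.4·5² = 57.5 m

Phase 2 (decelerating): v₀ = 17.5 m/s, a = -1.8 m/s².
v² = v₀² + 2aΔx = 17.5² + 2·-1.8·20 = 234 → v = 15.3 m/s
t = (v − v₀)/a = (15.3 − 17.5)/-1.8 = 1.22 s

Phase 3 (decelerating): v₀ = 15.3 m/s, a = -1.1 m/s².
v = v₀ + at = 15.3 + (-1.1)(6.5) = 8.16 m/s
Δx = v₀t + ½at² = 15.3·6.5 + 0.5·-1.1·6.5² = 76.2 m
Final speed = 8.16 m/s

8.2 m/s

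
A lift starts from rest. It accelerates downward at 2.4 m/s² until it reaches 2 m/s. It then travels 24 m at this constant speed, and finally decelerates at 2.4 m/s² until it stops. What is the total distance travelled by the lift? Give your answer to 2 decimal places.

Phase 1 (accelerating): v₀ = 0 m/s, a = 2.4 m/s².
v = v₀ + at → t = (2 − 0) / 2.4 = 0.833 s
v² = v₀² + 2aΔx → Δx = (2² − 0²)/(2·2.4) = 0.833 m

Phase 2 (constant speed): v₀ = 2.00 m/s, a = 0 m/s².
Constant speed: t = d/v = 24/2.00 = 12.0 s

Phase 3 (decelerating): v₀ = 2.00 m/s, a = -2.4 m/s².
v = v₀ + at → t = (0 − 2.00) / -2.4 = 0.833 s
v² = v₀² + 2aΔx → Δx = (0² − 2.00²)/(2·-2.4) = 0.833 m
Total distance = 0.833 + 24.0 + 0.833 = 25.7 m

25.67 m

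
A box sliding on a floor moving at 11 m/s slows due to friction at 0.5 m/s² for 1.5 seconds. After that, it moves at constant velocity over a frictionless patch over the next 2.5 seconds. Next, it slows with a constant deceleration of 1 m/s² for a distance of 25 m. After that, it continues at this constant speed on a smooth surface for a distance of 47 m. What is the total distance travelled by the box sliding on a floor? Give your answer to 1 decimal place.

113.6 m

Phase 1 (decelerating): v₀ = 11.0 m/s, a = -0.5 m/s².
v = v₀ + at = 11.0 + (-0.5)(1.5) = 10.2 m/s
Δx = v₀t + ½at² = 11.0·1.5 + 0.5·-0.5·1.5² = 15.9 m

Phase 2 (constant speed): v₀ = 10.2 m/s, a = 0 m/s².
v = v₀ + at = 10.2 + (0)(2.5) = 10.2 m/s
Δx = v₀t + ½at² = 10.2·2.5 + 0.5·0·2.5² = 25.6 m

Phase 3 (decelerating): v₀ = 10.2 m/s, a = -1 m/s².
v² = v₀² + 2aΔx = 10.2² + 2·-1·25 = 55.1 → v = 7.42 m/s
t = (v − v₀)/a = (7.42 − 10.2)/-1 = 2.83 s

Phase 4 (constant speed): v₀ = 7.42 m/s, a = 0 m/s².
Constant speed: t = d/v = 47/7.42 = 6.33 s
Total distance = 15.9 + 25.6 + 25.0 + 47.0 = 114 m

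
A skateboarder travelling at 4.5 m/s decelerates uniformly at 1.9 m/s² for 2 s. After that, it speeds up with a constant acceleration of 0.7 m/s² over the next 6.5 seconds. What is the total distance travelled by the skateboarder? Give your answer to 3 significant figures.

Phase 1 (decelerating): v₀ = 4.50 m/s, a = -1.9 m/s².
v = v₀ + at = 4.50 + (-1.9)(2) = 0.700 m/s
Δx = v₀t + ½at² = 4.50·2 + 0.5·-1.9·2² = 5.20 m

Phase 2 (accelerating): v₀ = 0.700 m/s, a = 0.7 m/s².
v = v₀ + at = 0.700 + (0.7)(6.5) = 5.25 m/s
Δx = v₀t + ½at² = 0.700·6.5 + 0.5·0.7·6.5² = 19.3 m
Total distance = 5.20 + 19.3 = 24.5 m

24.5 m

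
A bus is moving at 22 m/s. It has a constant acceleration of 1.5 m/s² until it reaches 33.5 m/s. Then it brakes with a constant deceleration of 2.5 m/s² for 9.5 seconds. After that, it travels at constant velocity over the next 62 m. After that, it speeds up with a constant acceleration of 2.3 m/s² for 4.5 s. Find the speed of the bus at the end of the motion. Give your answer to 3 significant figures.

20.1 m/s

Phase 1 (accelerating): v₀ = 22.0 m/s, a = 1.5 m/s².
v = v₀ + at → t = (33.5 − 22.0) / 1.5 = 7.67 s
v² = v₀² + 2aΔx → Δx = (33.5² − 22.0²)/(2·1.5) = 213 m

Phase 2 (decelerating): v₀ = 33.5 m/s, a = -2.5 m/s².
v = v₀ + at = 33.5 + (-2.5)(9.5) = 9.75 m/s
Δx = v₀t + ½at² = 33.5·9.5 + 0.5·-2.5·9.5² = 205 m

Phase 3 (constant speed): v₀ = 9.75 m/s, a = 0 m/s².
Constant speed: t = d/v = 62/9.75 = 6.36 s

Phase 4 (accelerating): v₀ = 9.75 m/s, a = 2.3 m/s².
v = v₀ + at = 9.75 + (2.3)(4.5) = 20.1 m/s
Δx = v₀t + ½at² = 9.75·4.5 + 0.5·2.3·4.5² = 67.2 m
Final speed = 20.1 m/s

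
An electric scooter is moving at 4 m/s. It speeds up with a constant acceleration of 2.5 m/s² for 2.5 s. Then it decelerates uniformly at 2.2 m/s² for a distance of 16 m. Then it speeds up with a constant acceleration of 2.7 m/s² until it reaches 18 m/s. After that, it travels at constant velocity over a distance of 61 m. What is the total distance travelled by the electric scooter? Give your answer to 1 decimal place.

148.4 m

Phase 1 (accelerating): v₀ = 4.00 m/s, a = 2.5 m/s².
v = v₀ + at = 4.00 + (2.5)(2.5) = 10.2 m/s
Δx = v₀t + ½at² = 4.00·2.5 + 0.5·2.5·2.5² = 17.8 m

Phase 2 (decelerating): v₀ = 10.2 m/s, a = -2.2 m/s².
v² = v₀² + 2aΔx = 10.2² + 2·-2.2·16 = 34.7 → v = 5.89 m/s
t = (v − v₀)/a = (5.89 − 10.2)/-2.2 = 1.98 s

Phase 3 (accelerating): v₀ = 5.89 m/s, a = 2.7 m/s².
v = v₀ + at → t = (18 − 5.89) / 2.7 = 4.49 s
v² = v₀² + 2aΔx → Δx = (18² − 5.89²)/(2·2.7) = 53.6 m

Phase 4 (constant speed): v₀ = 18.0 m/s, a = 0 m/s².
Constant speed: t = d/v = 61/18.0 = 3.39 s
Total distance = 17.8 + 16.0 + 53.6 + 61.0 = 148 m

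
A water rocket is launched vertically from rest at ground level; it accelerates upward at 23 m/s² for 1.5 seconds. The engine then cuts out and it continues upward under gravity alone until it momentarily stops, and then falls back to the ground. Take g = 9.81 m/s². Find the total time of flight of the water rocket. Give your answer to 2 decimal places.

Phase 1 (powered ascent): v₀ = 0 m/s, a = 23 m/s².
v = v₀ + at = 0 + (23)(1.5) = 34.5 m/s
Δx = v₀t + ½at² = 0·1.5 + 0.5·23·1.5² = 25.9 m

Phase 2 (coasting upward): v₀ = 34.5 m/s, a = -9.81 m/s².
v = v₀ + at → t = (0 − 34.5) / -9.81 = 3.52 s
v² = v₀² + 2aΔx → Δx = (0² − 34.5²)/(2·-9.81) = 60.7 m

Phase 3 (free fall): v₀ = 0 m/s, a = -9.81 m/s².
Falls 86.5 m from rest: t = √(2·86.5/9.81) = 4.20 s; v = g·t = 41.2 m/s.
Total time = 1.50 + 3.52 + 4.20 = 9.22 s

9.22 s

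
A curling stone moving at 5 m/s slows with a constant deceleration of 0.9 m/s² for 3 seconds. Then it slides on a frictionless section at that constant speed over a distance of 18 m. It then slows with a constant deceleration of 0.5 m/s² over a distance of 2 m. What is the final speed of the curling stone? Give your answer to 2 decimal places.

Phase 1 (decelerating): v₀ = 5.00 m/s, a = -0.9 m/s².
v = v₀ + at = 5.00 + (-0.9)(3) = 2.30 m/s
Δx = v₀t + ½at² = 5.00·3 + 0.5·-0.9·3² = 10.9 m

Phase 2 (constant speed): v₀ = 2.30 m/s, a = 0 m/s².
Constant speed: t = d/v = 18/2.30 = 7.83 s

Phase 3 (decelerating): v₀ = 2.30 m/s, a = -0.5 m/s².
v² = v₀² + 2aΔx = 2.30² + 2·-0.5·2 = 3.29 → v = 1.81 m/s
t = (v − v₀)/a = (1.81 − 2.30)/-0.5 = 0.972 s
Final speed = 1.81 m/s

1.81 m/s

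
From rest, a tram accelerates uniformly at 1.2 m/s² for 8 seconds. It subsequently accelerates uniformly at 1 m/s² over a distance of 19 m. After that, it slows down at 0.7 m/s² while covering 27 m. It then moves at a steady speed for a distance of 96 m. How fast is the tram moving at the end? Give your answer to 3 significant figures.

Phase 1 (accelerating): v₀ = 0 m/s, a = 1.2 m/s².
v = v₀ + at = 0 + (1.2)(8) = 9.60 m/s
Δx = v₀t + ½at² = 0·8 + 0.5·1.2·8² = 38.4 m

Phase 2 (accelerating): v₀ = 9.60 m/s, a = 1 m/s².
v² = v₀² + 2aΔx = 9.60² + 2·1·19 = 130 → v = 11.4 m/s
t = (v − v₀)/a = (11.4 − 9.60)/1 = 1.81 s

Phase 3 (decelerating): v₀ = 11.4 m/s, a = -0.7 m/s².
v² = v₀² + 2aΔx = 11.4² + 2·-0.7·27 = 92.4 → v = 9.61 m/s
t = (v − v₀)/a = (9.61 − 11.4)/-0.7 = 2.57 s

Phase 4 (constant speed): v₀ = 9.61 m/s, a = 0 m/s².
Constant speed: t = d/v = 96/9.61 = 9.99 s
Final speed = 9.61 m/s

9.61 m/s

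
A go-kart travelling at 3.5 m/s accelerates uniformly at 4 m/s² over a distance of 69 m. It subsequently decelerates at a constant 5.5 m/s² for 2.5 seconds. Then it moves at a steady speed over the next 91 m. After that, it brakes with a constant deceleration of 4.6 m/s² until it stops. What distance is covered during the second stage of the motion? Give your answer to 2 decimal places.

Phase 1 (accelerating): v₀ = 3.50 m/s, a = 4 m/s².
v² = v₀² + 2aΔx = 3.50² + 2·4·69 = 564 → v = 23.8 m/s
t = (v − v₀)/a = (23.8 − 3.50)/4 = 5.06 s

Phase 2 (decelerating): v₀ = 23.8 m/s, a = -5.5 m/s².
v = v₀ + at = 23.8 + (-5.5)(2.5) = 10.0 m/s
Δx = v₀t + ½at² = 23.8·2.5 + 0.5·-5.5·2.5² = 42.2 m
Distance in phase 2 = 42.2 m

42.20 m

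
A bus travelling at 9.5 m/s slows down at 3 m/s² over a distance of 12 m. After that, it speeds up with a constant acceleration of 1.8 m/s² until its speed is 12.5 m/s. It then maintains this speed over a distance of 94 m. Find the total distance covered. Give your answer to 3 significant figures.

Phase 1 (decelerating): v₀ = 9.50 m/s, a = -3 m/s².
v² = v₀² + 2aΔx = 9.50² + 2·-3·12 = 18.2 → v = 4.27 m/s
t = (v − v₀)/a = (4.27 − 9.50)/-3 = 1.74 s

Phase 2 (accelerating): v₀ = 4.27 m/s, a = 1.8 m/s².
v = v₀ + at → t = (12.5 − 4.27) / 1.8 = 4.57 s
v² = v₀² + 2aΔx → Δx = (12.5² − 4.27²)/(2·1.8) = 38.3 m

Phase 3 (constant speed): v₀ = 12.5 m/s, a = 0 m/s².
Constant speed: t = d/v = 94/12.5 = 7.52 s
Total distance = 12.0 + 38.3 + 94.0 = 144 m

144 m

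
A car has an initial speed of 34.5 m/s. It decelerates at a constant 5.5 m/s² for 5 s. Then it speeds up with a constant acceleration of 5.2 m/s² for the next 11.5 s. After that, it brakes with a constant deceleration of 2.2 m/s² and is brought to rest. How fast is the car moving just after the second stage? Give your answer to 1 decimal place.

66.8 m/s

Phase 1 (decelerating): v₀ = 34.5 m/s, a = -5.5 m/s².
v = v₀ + at = 34.5 + (-5.5)(5) = 7.00 m/s
Δx = v₀t + ½at² = 34.5·5 + 0.5·-5.5·5² = 104 m

Phase 2 (accelerating): v₀ = 7.00 m/s, a = 5.2 m/s².
v = v₀ + at = 7.00 + (5.2)(11.5) = 66.8 m/s
Δx = v₀t + ½at² = 7.00·11.5 + 0.5·5.2·11.5² = 424 m
Speed at end of phase 2 = 66.8 m/s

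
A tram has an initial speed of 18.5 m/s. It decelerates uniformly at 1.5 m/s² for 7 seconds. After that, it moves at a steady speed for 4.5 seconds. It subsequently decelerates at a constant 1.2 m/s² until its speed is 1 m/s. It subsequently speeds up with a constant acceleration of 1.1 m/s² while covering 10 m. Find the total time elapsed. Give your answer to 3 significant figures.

20.8 s

Phase 1 (decelerating): v₀ = 18.5 m/s, a = -1.5 m/s².
v = v₀ + at = 18.5 + (-1.5)(7) = 8.00 m/s
Δx = v₀t + ½at² = 18.5·7 + 0.5·-1.5·7² = 92.8 m

Phase 2 (constant speed): v₀ = 8.00 m/s, a = 0 m/s².
v = v₀ + at = 8.00 + (0)(4.5) = 8.00 m/s
Δx = v₀t + ½at² = 8.00·4.5 + 0.5·0·4.5² = 36.0 m

Phase 3 (decelerating): v₀ = 8.00 m/s, a = -1.2 m/s².
v = v₀ + at → t = (1 − 8.00) / -1.2 = 5.83 s
v² = v₀² + 2aΔx → Δx = (1² − 8.00²)/(2·-1.2) = 26.2 m

Phase 4 (accelerating): v₀ = 1.00 m/s, a = 1.1 m/s².
v² = v₀² + 2aΔx = 1.00² + 2·1.1·10 = 23.0 → v = 4.80 m/s
t = (v − v₀)/a = (4.80 − 1.00)/1.1 = 3.45 s
Total time = 7.00 + 4.50 + 5.83 + 3.45 = 20.8 s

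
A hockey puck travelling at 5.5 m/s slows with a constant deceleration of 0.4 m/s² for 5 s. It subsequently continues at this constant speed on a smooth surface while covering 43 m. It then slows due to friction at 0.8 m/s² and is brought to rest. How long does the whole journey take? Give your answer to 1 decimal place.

21.7 s

Phase 1 (decelerating): v₀ = 5.50 m/s, a = -0.4 m/s².
v = v₀ + at = 5.50 + (-0.4)(5) = 3.50 m/s
Δx = v₀t + ½at² = 5.50·5 + 0.5·-0.4·5² = 22.5 m

Phase 2 (constant speed): v₀ = 3.50 m/s, a = 0 m/s².
Constant speed: t = d/v = 43/3.50 = 12.3 s

Phase 3 (decelerating): v₀ = 3.50 m/s, a = -0.8 m/s².
v = v₀ + at → t = (0 − 3.50) / -0.8 = 4.38 s
v² = v₀² + 2aΔx → Δx = (0² − 3.50²)/(2·-0.8) = 7.66 m
Total time = 5.00 + 12.3 + 4.38 = 21.7 s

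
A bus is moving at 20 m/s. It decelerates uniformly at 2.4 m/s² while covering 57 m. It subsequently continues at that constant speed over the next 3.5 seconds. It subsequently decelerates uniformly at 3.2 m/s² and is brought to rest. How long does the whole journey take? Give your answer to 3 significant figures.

Phase 1 (decelerating): v₀ = 20.0 m/s, a = -2.4 m/s².
v² = v₀² + 2aΔx = 20.0² + 2·-2.4·57 = 126 → v = 11.2 m/s
t = (v − v₀)/a = (11.2 − 20.0)/-2.4 = 3.65 s

Phase 2 (constant speed): v₀ = 11.2 m/s, a = 0 m/s².
v = v₀ + at = 11.2 + (0)(3.5) = 11.2 m/s
Δx = v₀t + ½at² = 11.2·3.5 + 0.5·0·3.5² = 39.3 m

Phase 3 (decelerating): v₀ = 11.2 m/s, a = -3.2 m/s².
v = v₀ + at → t = (0 − 11.2) / -3.2 = 3.51 s
v² = v₀² + 2aΔx → Δx = (0² − 11.2²)/(2·-3.2) = 19.8 m
Total time = 3.65 + 3.50 + 3.51 = 10.7 s

10.7 s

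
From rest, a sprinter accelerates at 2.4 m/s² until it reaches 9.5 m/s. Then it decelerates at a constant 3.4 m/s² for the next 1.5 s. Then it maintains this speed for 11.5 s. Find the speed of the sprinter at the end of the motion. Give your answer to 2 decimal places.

4.40 m/s

Phase 1 (accelerating): v₀ = 0 m/s, a = 2.4 m/s².
v = v₀ + at → t = (9.5 − 0) / 2.4 = 3.96 s
v² = v₀² + 2aΔx → Δx = (9.5² − 0²)/(2·2.4) = 18.8 m

Phase 2 (decelerating): v₀ = 9.50 m/s, a = -3.4 m/s².
v = v₀ + at = 9.50 + (-3.4)(1.5) = 4.40 m/s
Δx = v₀t + ½at² = 9.50·1.5 + 0.5·-3.4·1.5² = 10.4 m

Phase 3 (constant speed): v₀ = 4.40 m/s, a = 0 m/s².
v = v₀ + at = 4.40 + (0)(11.5) = 4.40 m/s
Δx = v₀t + ½at² = 4.40·11.5 + 0.5·0·11.5² = 50.6 m
Final speed = 4.40 m/s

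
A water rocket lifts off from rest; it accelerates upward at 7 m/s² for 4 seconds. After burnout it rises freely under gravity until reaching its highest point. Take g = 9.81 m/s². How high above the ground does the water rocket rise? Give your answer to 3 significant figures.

96.0 m

Phase 1 (powered ascent): v₀ = 0 m/s, a = 7 m/s².
v = v₀ + at = 0 + (7)(4) = 28.0 m/s
Δx = v₀t + ½at² = 0·4 + 0.5·7·4² = 56.0 m

Phase 2 (coasting upward): v₀ = 28.0 m/s, a = -9.81 m/s².
v = v₀ + at → t = (0 − 28.0) / -9.81 = 2.85 s
v² = v₀² + 2aΔx → Δx = (0² − 28.0²)/(2·-9.81) = 40.0 m
Maximum height = 56.0 + 40.0 = 96.0 m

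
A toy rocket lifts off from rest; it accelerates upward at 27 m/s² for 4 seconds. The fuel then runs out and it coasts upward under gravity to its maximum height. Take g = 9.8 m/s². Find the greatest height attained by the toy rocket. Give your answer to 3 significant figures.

811 m

Phase 1 (powered ascent): v₀ = 0 m/s, a = 27 m/s².
v = v₀ + at = 0 + (27)(4) = 108 m/s
Δx = v₀t + ½at² = 0·4 + 0.5·27·4² = 216 m

Phase 2 (coasting upward): v₀ = 108 m/s, a = -9.8 m/s².
v = v₀ + at → t = (0 − 108) / -9.8 = 11.0 s
v² = v₀² + 2aΔx → Δx = (0² − 108²)/(2·-9.8) = 595 m
Maximum height = 216 + 595 = 811 m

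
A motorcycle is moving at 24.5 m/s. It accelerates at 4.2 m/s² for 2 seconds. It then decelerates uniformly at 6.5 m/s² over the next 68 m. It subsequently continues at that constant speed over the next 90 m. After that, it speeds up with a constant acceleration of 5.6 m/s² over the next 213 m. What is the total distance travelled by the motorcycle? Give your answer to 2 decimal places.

428.40 m

Phase 1 (accelerating): v₀ = 24.5 m/s, a = 4.2 m/s².
v = v₀ + at = 24.5 + (4.2)(2) = 32.9 m/s
Δx = v₀t + ½at² = 24.5·2 + 0.5·4.2·2² = 57.4 m

Phase 2 (decelerating): v₀ = 32.9 m/s, a = -6.5 m/s².
v² = v₀² + 2aΔx = 32.9² + 2·-6.5·68 = 198 → v = 14.1 m/s
t = (v − v₀)/a = (14.1 − 32.9)/-6.5 = 2.89 s

Phase 3 (constant speed): v₀ = 14.1 m/s, a = 0 m/s².
Constant speed: t = d/v = 90/14.1 = 6.39 s

Phase 4 (accelerating): v₀ = 14.1 m/s, a = 5.6 m/s².
v² = v₀² + 2aΔx = 14.1² + 2·5.6·213 = 2580 → v = 50.8 m/s
t = (v − v₀)/a = (50.8 − 14.1)/5.6 = 6.56 s
Total distance = 57.4 + 68.0 + 90.0 + 213 = 428 m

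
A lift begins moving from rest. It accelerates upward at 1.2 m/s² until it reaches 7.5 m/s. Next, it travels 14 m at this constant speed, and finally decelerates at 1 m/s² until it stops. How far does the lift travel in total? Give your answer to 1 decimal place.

Phase 1 (accelerating): v₀ = 0 m/s, a = 1.2 m/s².
v = v₀ + at → t = (7.5 − 0) / 1.2 = 6.25 s
v² = v₀² + 2aΔx → Δx = (7.5² − 0²)/(2·1.2) = 23.4 m

Phase 2 (constant speed): v₀ = 7.50 m/s, a = 0 m/s².
Constant speed: t = d/v = 14/7.50 = 1.87 s

Phase 3 (decelerating): v₀ = 7.50 m/s, a = -1 m/s².
v = v₀ + at → t = (0 − 7.50) / -1 = 7.50 s
v² = v₀² + 2aΔx → Δx = (0² − 7.50²)/(2·-1) = 28.1 m
Total distance = 23.4 + 14.0 + 28.1 = 65.6 m

65.6 m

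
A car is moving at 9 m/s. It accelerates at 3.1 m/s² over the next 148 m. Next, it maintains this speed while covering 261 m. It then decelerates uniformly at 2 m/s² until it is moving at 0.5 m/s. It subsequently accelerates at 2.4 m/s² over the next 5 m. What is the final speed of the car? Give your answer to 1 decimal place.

Phase 1 (accelerating): v₀ = 9.00 m/s, a = 3.1 m/s².
v² = v₀² + 2aΔx = 9.00² + 2·3.1·148 = 999 → v = 31.6 m/s
t = (v − v₀)/a = (31.6 − 9.00)/3.1 = 7.29 s

Phase 2 (constant speed): v₀ = 31.6 m/s, a = 0 m/s².
Constant speed: t = d/v = 261/31.6 = 8.26 s

Phase 3 (decelerating): v₀ = 31.6 m/s, a = -2 m/s².
v = v₀ + at → t = (0.5 − 31.6) / -2 = 15.6 s
v² = v₀² + 2aΔx → Δx = (0.5² − 31.6²)/(2·-2) = 250 m

Phase 4 (accelerating): v₀ = 0.500 m/s, a = 2.4 m/s².
v² = v₀² + 2aΔx = 0.500² + 2·2.4·5 = 24.2 → v = 4.92 m/s
t = (v − v₀)/a = (4.92 − 0.500)/2.4 = 1.84 s
Final speed = 4.92 m/s

4.9 m/s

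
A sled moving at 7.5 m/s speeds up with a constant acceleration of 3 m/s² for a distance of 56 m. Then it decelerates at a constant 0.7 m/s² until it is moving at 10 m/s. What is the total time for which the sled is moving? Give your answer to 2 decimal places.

Phase 1 (accelerating): v₀ = 7.50 m/s, a = 3 m/s².
v² = v₀² + 2aΔx = 7.50² + 2·3·56 = 392 → v = 19.8 m/s
t = (v − v₀)/a = (19.8 − 7.50)/3 = 4.10 s

Phase 2 (decelerating): v₀ = 19.8 m/s, a = -0.7 m/s².
v = v₀ + at → t = (10 − 19.8) / -0.7 = 14.0 s
v² = v₀² + 2aΔx → Δx = (10² − 19.8²)/(2·-0.7) = 209 m
Total time = 4.10 + 14.0 = 18.1 s

18.11 s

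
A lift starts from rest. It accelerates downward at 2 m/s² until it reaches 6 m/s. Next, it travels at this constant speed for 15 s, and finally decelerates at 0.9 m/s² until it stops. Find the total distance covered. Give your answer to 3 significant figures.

119 m

Phase 1 (accelerating): v₀ = 0 m/s, a = 2 m/s².
v = v₀ + at → t = (6 − 0) / 2 = 3.00 s
v² = v₀² + 2aΔx → Δx = (6² − 0²)/(2·2) = 9.00 m

Phase 2 (constant speed): v₀ = 6.00 m/s, a = 0 m/s².
v = v₀ + at = 6.00 + (0)(15) = 6.00 m/s
Δx = v₀t + ½at² = 6.00·15 + 0.5·0·15² = 90.0 m

Phase 3 (decelerating): v₀ = 6.00 m/s, a = -0.9 m/s².
v = v₀ + at → t = (0 − 6.00) / -0.9 = 6.67 s
v² = v₀² + 2aΔx → Δx = (0² − 6.00²)/(2·-0.9) = 20.0 m
Total distance = 9.00 + 90.0 + 20.0 = 119 m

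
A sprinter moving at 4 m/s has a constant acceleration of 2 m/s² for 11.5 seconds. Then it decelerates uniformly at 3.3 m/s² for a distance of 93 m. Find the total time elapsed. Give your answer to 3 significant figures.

Phase 1 (accelerating): v₀ = 4.00 m/s, a = 2 m/s².
v = v₀ + at = 4.00 + (2)(11.5) = 27.0 m/s
Δx = v₀t + ½at² = 4.00·11.5 + 0.5·2·11.5² = 178 m

Phase 2 (decelerating): v₀ = 27.0 m/s, a = -3.3 m/s².
v² = v₀² + 2aΔx = 27.0² + 2·-3.3·93 = 115 → v = 10.7 m/s
t = (v − v₀)/a = (10.7 − 27.0)/-3.3 = 4.93 s
Total time = 11.5 + 4.93 = 16.4 s

16.4 s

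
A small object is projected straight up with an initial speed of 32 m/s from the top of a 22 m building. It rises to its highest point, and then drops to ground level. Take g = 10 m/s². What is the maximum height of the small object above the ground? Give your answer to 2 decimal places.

Phase 1 (rising): v₀ = 32.0 m/s, a = -10 m/s².
v = v₀ + at → t = (0 − 32.0) / -10 = 3.20 s
v² = v₀² + 2aΔx → Δx = (0² − 32.0²)/(2·-10) = 51.2 m
Maximum height = 22 + 51.2 = 73.2 m

73.20 m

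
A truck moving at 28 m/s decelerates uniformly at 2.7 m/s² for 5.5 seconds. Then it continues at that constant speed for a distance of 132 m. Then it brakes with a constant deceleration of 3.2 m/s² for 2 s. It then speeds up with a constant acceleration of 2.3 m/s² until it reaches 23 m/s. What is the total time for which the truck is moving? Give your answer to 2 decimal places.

Phase 1 (decelerating): v₀ = 28.0 m/s, a = -2.7 m/s².
v = v₀ + at = 28.0 + (-2.7)(5.5) = 13.1 m/s
Δx = v₀t + ½at² = 28.0·5.5 + 0.5·-2.7·5.5² = 113 m

Phase 2 (constant speed): v₀ = 13.1 m/s, a = 0 m/s².
Constant speed: t = d/v = 132/13.1 = 10.0 s

Phase 3 (decelerating): v₀ = 13.1 m/s, a = -3.2 m/s².
v = v₀ + at = 13.1 + (-3.2)(2) = 6.75 m/s
Δx = v₀t + ½at² = 13.1·2 + 0.5·-3.2·2² = 19.9 m

Phase 4 (accelerating): v₀ = 6.75 m/s, a = 2.3 m/s².
v = v₀ + at → t = (23 − 6.75) / 2.3 = 7.07 s
v² = v₀² + 2aΔx → Δx = (23² − 6.75²)/(2·2.3) = 105 m
Total time = 5.50 + 10.0 + 2.00 + 7.07 = 24.6 s

24.60 s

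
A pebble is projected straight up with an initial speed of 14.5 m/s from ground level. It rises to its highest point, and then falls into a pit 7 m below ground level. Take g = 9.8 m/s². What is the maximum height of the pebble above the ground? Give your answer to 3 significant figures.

Phase 1 (rising): v₀ = 14.5 m/s, a = -9.8 m/s².
v = v₀ + at → t = (0 − 14.5) / -9.8 = 1.48 s
v² = v₀² + 2aΔx → Δx = (0² − 14.5²)/(2·-9.8) = 10.7 m
Maximum height = 10.7 m

10.7 m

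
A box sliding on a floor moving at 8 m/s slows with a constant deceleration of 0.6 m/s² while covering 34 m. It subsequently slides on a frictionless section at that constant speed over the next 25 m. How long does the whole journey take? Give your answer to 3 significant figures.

Phase 1 (decelerating): v₀ = 8.00 m/s, a = -0.6 m/s².
v² = v₀² + 2aΔx = 8.00² + 2·-0.6·34 = 23.2 → v = 4.82 m/s
t = (v − v₀)/a = (4.82 − 8.00)/-0.6 = 5.31 s

Phase 2 (constant speed): v₀ = 4.82 m/s, a = 0 m/s².
Constant speed: t = d/v = 25/4.82 = 5.19 s
Total time = 5.31 + 5.19 = 10.5 s

10.5 s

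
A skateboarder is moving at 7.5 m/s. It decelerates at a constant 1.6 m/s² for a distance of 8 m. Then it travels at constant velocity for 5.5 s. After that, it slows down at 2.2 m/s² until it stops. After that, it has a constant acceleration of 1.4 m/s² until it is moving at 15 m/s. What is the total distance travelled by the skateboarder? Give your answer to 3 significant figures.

126 m

Phase 1 (decelerating): v₀ = 7.50 m/s, a = -1.6 m/s².
v² = v₀² + 2aΔx = 7.50² + 2·-1.6·8 = 30.6 → v = 5.54 m/s
t = (v − v₀)/a = (5.54 − 7.50)/-1.6 = 1.23 s

Phase 2 (constant speed): v₀ = 5.54 m/s, a = 0 m/s².
v = v₀ + at = 5.54 + (0)(5.5) = 5.54 m/s
Δx = v₀t + ½at² = 5.54·5.5 + 0.5·0·5.5² = 30.4 m

Phase 3 (decelerating): v₀ = 5.54 m/s, a = -2.2 m/s².
v = v₀ + at → t = (0 − 5.54) / -2.2 = 2.52 s
v² = v₀² + 2aΔx → Δx = (0² − 5.54²)/(2·-2.2) = 6.97 m

Phase 4 (accelerating): v₀ = 0 m/s, a = 1.4 m/s².
v = v₀ + at → t = (15 − 0) / 1.4 = 10.7 s
v² = v₀² + 2aΔx → Δx = (15² − 0²)/(2·1.4) = 80.4 m
Total distance = 8.00 + 30.4 + 6.97 + 80.4 = 126 m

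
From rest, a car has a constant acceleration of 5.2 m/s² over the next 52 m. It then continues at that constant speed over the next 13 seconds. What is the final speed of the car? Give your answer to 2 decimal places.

Phase 1 (accelerating): v₀ = 0 m/s, a = 5.2 m/s².
v² = v₀² + 2aΔx = 0² + 2·5.2·52 = 541 → v = 23.3 m/s
t = (v − v₀)/a = (23.3 − 0)/5.2 = 4.47 s

Phase 2 (constant speed): v₀ = 23.3 m/s, a = 0 m/s².
v = v₀ + at = 23.3 + (0)(13) = 23.3 m/s
Δx = v₀t + ½at² = 23.3·13 + 0.5·0·13² = 302 m
Final speed = 23.3 m/s

23.26 m/s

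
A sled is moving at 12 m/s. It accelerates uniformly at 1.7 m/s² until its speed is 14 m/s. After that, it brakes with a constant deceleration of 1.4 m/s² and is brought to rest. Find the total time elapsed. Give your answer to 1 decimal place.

Phase 1 (accelerating): v₀ = 12.0 m/s, a = 1.7 m/s².
v = v₀ + at → t = (14 − 12.0) / 1.7 = 1.18 s
v² = v₀² + 2aΔx → Δx = (14² − 12.0²)/(2·1.7) = 15.3 m

Phase 2 (decelerating): v₀ = 14.0 m/s, a = -1.4 m/s².
v = v₀ + at → t = (0 − 14.0) / -1.4 = 10.0 s
v² = v₀² + 2aΔx → Δx = (0² − 14.0²)/(2·-1.4) = 70.0 m
Total time = 1.18 + 10.0 = 11.2 s

11.2 s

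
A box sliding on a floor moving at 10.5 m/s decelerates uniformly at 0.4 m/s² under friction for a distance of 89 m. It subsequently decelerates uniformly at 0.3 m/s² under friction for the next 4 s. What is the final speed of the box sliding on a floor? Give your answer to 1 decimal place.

5.0 m/s

Phase 1 (decelerating): v₀ = 10.5 m/s, a = -0.4 m/s².
v² = v₀² + 2aΔx = 10.5² + 2·-0.4·89 = 39.0 → v = 6.25 m/s
t = (v − v₀)/a = (6.25 − 10.5)/-0.4 = 10.6 s

Phase 2 (decelerating): v₀ = 6.25 m/s, a = -0.3 m/s².
v = v₀ + at = 6.25 + (-0.3)(4) = 5.05 m/s
Δx = v₀t + ½at² = 6.25·4 + 0.5·-0.3·4² = 22.6 m
Final speed = 5.05 m/s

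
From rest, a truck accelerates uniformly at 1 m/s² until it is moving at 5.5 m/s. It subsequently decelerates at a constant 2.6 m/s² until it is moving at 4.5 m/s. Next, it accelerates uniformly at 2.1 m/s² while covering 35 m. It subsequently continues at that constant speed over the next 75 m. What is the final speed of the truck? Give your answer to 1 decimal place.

12.9 m/s

Phase 1 (accelerating): v₀ = 0 m/s, a = 1 m/s².
v = v₀ + at → t = (5.5 − 0) / 1 = 5.50 s
v² = v₀² + 2aΔx → Δx = (5.5² − 0²)/(2·1) = 15.1 m

Phase 2 (decelerating): v₀ = 5.50 m/s, a = -2.6 m/s².
v = v₀ + at → t = (4.5 − 5.50) / -2.6 = 0.385 s
v² = v₀² + 2aΔx → Δx = (4.5² − 5.50²)/(2·-2.6) = 1.92 m

Phase 3 (accelerating): v₀ = 4.50 m/s, a = 2.1 m/s².
v² = v₀² + 2aΔx = 4.50² + 2·2.1·35 = 167 → v = 12.9 m/s
t = (v − v₀)/a = (12.9 − 4.50)/2.1 = 4.02 s

Phase 4 (constant speed): v₀ = 12.9 m/s, a = 0 m/s².
Constant speed: t = d/v = 75/12.9 = 5.80 s
Final speed = 12.9 m/s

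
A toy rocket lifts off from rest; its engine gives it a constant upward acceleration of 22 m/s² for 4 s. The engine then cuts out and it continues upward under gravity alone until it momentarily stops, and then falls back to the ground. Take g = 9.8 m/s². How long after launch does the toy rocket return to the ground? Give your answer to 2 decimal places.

Phase 1 (powered ascent): v₀ = 0 m/s, a = 22 m/s².
v = v₀ + at = 0 + (22)(4) = 88.0 m/s
Δx = v₀t + ½at² = 0·4 + 0.5·22·4² = 176 m

Phase 2 (coasting upward): v₀ = 88.0 m/s, a = -9.8 m/s².
v = v₀ + at → t = (0 − 88.0) / -9.8 = 8.98 s
v² = v₀² + 2aΔx → Δx = (0² − 88.0²)/(2·-9.8) = 395 m

Phase 3 (free fall): v₀ = 0 m/s, a = -9.8 m/s².
Falls 571 m from rest: t = √(2·571/9.8) = 10.8 s; v = g·t = 106 m/s.
Total time = 4.00 + 8.98 + 10.8 = 23.8 s

23.78 s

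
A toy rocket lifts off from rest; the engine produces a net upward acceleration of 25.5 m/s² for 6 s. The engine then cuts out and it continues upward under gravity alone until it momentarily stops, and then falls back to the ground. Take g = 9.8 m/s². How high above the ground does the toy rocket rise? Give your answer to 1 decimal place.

1653.3 m

Phase 1 (powered ascent): v₀ = 0 m/s, a = 25.5 m/s².
v = v₀ + at = 0 + (25.5)(6) = 153 m/s
Δx = v₀t + ½at² = 0·6 + 0.5·25.5·6² = 459 m

Phase 2 (coasting upward): v₀ = 153 m/s, a = -9.8 m/s².
v = v₀ + at → t = (0 − 153) / -9.8 = 15.6 s
v² = v₀² + 2aΔx → Δx = (0² − 153²)/(2·-9.8) = 1190 m
Maximum height = 459 + 1190 = 1650 m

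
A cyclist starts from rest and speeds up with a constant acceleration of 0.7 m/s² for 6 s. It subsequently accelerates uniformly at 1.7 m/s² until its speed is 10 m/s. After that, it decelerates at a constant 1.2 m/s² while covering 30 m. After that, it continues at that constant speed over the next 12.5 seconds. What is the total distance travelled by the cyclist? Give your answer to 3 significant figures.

Phase 1 (accelerating): v₀ = 0 m/s, a = 0.7 m/s².
v = v₀ + at = 0 + (0.7)(6) = 4.20 m/s
Δx = v₀t + ½at² = 0·6 + 0.5·0.7·6² = 12.6 m

Phase 2 (accelerating): v₀ = 4.20 m/s, a = 1.7 m/s².
v = v₀ + at → t = (10 − 4.20) / 1.7 = 3.41 s
v² = v₀² + 2aΔx → Δx = (10² − 4.20²)/(2·1.7) = 24.2 m

Phase 3 (decelerating): v₀ = 10.0 m/s, a = -1.2 m/s².
v² = v₀² + 2aΔx = 10.0² + 2·-1.2·30 = 28.0 → v = 5.29 m/s
t = (v − v₀)/a = (5.29 − 10.0)/-1.2 = 3.92 s

Phase 4 (constant speed): v₀ = 5.29 m/s, a = 0 m/s².
v = v₀ + at = 5.29 + (0)(12.5) = 5.29 m/s
Δx = v₀t + ½at² = 5.29·12.5 + 0.5·0·12.5² = 66.1 m
Total distance = 12.6 + 24.2 + 30.0 + 66.1 = 133 m

133 m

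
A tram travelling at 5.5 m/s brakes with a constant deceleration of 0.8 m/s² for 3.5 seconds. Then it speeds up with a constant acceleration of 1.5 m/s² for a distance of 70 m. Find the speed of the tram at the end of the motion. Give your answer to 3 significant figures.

Phase 1 (decelerating): v₀ = 5.50 m/s, a = -0.8 m/s².
v = v₀ + at = 5.50 + (-0.8)(3.5) = 2.70 m/s
Δx = v₀t + ½at² = 5.50·3.5 + 0.5·-0.8·3.5² = 14.3 m

Phase 2 (accelerating): v₀ = 2.70 m/s, a = 1.5 m/s².
v² = v₀² + 2aΔx = 2.70² + 2·1.5·70 = 217 → v = 14.7 m/s
t = (v − v₀)/a = (14.7 − 2.70)/1.5 = 8.03 s
Final speed = 14.7 m/s

14.7 m/s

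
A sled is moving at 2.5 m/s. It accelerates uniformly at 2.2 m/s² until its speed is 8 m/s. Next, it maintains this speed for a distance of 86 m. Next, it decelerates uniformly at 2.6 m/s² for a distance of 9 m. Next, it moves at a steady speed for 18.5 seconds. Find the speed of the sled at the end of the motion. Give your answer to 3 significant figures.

4.15 m/s

Phase 1 (accelerating): v₀ = 2.50 m/s, a = 2.2 m/s².
v = v₀ + at → t = (8 − 2.50) / 2.2 = 2.50 s
v² = v₀² + 2aΔx → Δx = (8² − 2.50²)/(2·2.2) = 13.1 m

Phase 2 (constant speed): v₀ = 8.00 m/s, a = 0 m/s².
Constant speed: t = d/v = 86/8.00 = 10.8 s

Phase 3 (decelerating): v₀ = 8.00 m/s, a = -2.6 m/s².
v² = v₀² + 2aΔx = 8.00² + 2·-2.6·9 = 17.2 → v = 4.15 m/s
t = (v − v₀)/a = (4.15 − 8.00)/-2.6 = 1.48 s

Phase 4 (constant speed): v₀ = 4.15 m/s, a = 0 m/s².
v = v₀ + at = 4.15 + (0)(18.5) = 4.15 m/s
Δx = v₀t + ½at² = 4.15·18.5 + 0.5·0·18.5² = 76.7 m
Final speed = 4.15 m/s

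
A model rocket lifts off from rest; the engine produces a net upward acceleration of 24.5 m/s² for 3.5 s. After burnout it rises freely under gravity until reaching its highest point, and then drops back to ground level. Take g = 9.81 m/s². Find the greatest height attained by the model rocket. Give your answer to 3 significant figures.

525 m

Phase 1 (powered ascent): v₀ = 0 m/s, a = 24.5 m/s².
v = v₀ + at = 0 + (24.5)(3.5) = 85.8 m/s
Δx = v₀t + ½at² = 0·3.5 + 0.5·24.5·3.5² = 150 m

Phase 2 (coasting upward): v₀ = 85.8 m/s, a = -9.81 m/s².
v = v₀ + at → t = (0 − 85.8) / -9.81 = 8.74 s
v² = v₀² + 2aΔx → Δx = (0² − 85.8²)/(2·-9.81) = 375 m
Maximum height = 150 + 375 = 525 m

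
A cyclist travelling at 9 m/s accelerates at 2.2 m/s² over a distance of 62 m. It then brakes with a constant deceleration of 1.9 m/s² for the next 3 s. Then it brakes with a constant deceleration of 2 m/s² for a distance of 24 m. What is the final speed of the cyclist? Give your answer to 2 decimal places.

Phase 1 (accelerating): v₀ = 9.00 m/s, a = 2.2 m/s².
v² = v₀² + 2aΔx = 9.00² + 2·2.2·62 = 354 → v = 18.8 m/s
t = (v − v₀)/a = (18.8 − 9.00)/2.2 = 4.46 s

Phase 2 (decelerating): v₀ = 18.8 m/s, a = -1.9 m/s².
v = v₀ + at = 18.8 + (-1.9)(3) = 13.1 m/s
Δx = v₀t + ½at² = 18.8·3 + 0.5·-1.9·3² = 47.9 m

Phase 3 (decelerating): v₀ = 13.1 m/s, a = -2 m/s².
v² = v₀² + 2aΔx = 13.1² + 2·-2·24 = 75.9 → v = 8.71 m/s
t = (v − v₀)/a = (8.71 − 13.1)/-2 = 2.20 s
Final speed = 8.71 m/s

8.71 m/s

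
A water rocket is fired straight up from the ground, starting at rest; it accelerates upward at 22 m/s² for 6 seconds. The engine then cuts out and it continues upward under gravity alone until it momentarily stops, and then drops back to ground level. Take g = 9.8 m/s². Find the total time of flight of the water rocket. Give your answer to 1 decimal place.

Phase 1 (powered ascent): v₀ = 0 m/s, a = 22 m/s².
v = v₀ + at = 0 + (22)(6) = 132 m/s
Δx = v₀t + ½at² = 0·6 + 0.5·22·6² = 396 m

Phase 2 (coasting upward): v₀ = 132 m/s, a = -9.8 m/s².
v = v₀ + at → t = (0 − 132) / -9.8 = 13.5 s
v² = v₀² + 2aΔx → Δx = (0² − 132²)/(2·-9.8) = 889 m

Phase 3 (free fall): v₀ = 0 m/s, a = -9.8 m/s².
Falls 1280 m from rest: t = √(2·1280/9.8) = 16.2 s; v = g·t = 159 m/s.
Total time = 6.00 + 13.5 + 16.2 = 35.7 s

35.7 s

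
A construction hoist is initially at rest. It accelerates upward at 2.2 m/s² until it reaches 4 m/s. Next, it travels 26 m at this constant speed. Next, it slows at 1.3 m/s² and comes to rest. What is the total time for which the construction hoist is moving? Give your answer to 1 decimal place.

Phase 1 (accelerating): v₀ = 0 m/s, a = 2.2 m/s².
v = v₀ + at → t = (4 − 0) / 2.2 = 1.82 s
v² = v₀² + 2aΔx → Δx = (4² − 0²)/(2·2.2) = 3.64 m

Phase 2 (constant speed): v₀ = 4.00 m/s, a = 0 m/s².
Constant speed: t = d/v = 26/4.00 = 6.50 s

Phase 3 (decelerating): v₀ = 4.00 m/s, a = -1.3 m/s².
v = v₀ + at → t = (0 − 4.00) / -1.3 = 3.08 s
v² = v₀² + 2aΔx → Δx = (0² − 4.00²)/(2·-1.3) = 6.15 m
Total time = 1.82 + 6.50 + 3.08 = 11.4 s

11.4 s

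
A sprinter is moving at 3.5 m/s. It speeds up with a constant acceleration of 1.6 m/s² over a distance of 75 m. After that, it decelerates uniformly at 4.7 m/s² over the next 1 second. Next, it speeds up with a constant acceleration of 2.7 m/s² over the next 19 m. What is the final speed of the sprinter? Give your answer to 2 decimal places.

Phase 1 (accelerating): v₀ = 3.50 m/s, a = 1.6 m/s².
v² = v₀² + 2aΔx = 3.50² + 2·1.6·75 = 252 → v = 15.9 m/s
t = (v − v₀)/a = (15.9 − 3.50)/1.6 = 7.74 s

Phase 2 (decelerating): v₀ = 15.9 m/s, a = -4.7 m/s².
v = v₀ + at = 15.9 + (-4.7)(1) = 11.2 m/s
Δx = v₀t + ½at² = 15.9·1 + 0.5·-4.7·1² = 13.5 m

Phase 3 (accelerating): v₀ = 11.2 m/s, a = 2.7 m/s².
v² = v₀² + 2aΔx = 11.2² + 2·2.7·19 = 228 → v = 15.1 m/s
t = (v − v₀)/a = (15.1 − 11.2)/2.7 = 1.45 s
Final speed = 15.1 m/s

15.09 m/s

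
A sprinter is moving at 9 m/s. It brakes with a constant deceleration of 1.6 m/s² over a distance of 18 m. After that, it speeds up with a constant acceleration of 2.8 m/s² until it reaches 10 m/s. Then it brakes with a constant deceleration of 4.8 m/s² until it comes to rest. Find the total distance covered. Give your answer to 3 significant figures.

42.1 m

Phase 1 (decelerating): v₀ = 9.00 m/s, a = -1.6 m/s².
v² = v₀² + 2aΔx = 9.00² + 2·-1.6·18 = 23.4 → v = 4.84 m/s
t = (v − v₀)/a = (4.84 − 9.00)/-1.6 = 2.60 s

Phase 2 (accelerating): v₀ = 4.84 m/s, a = 2.8 m/s².
v = v₀ + at → t = (10 − 4.84) / 2.8 = 1.84 s
v² = v₀² + 2aΔx → Δx = (10² − 4.84²)/(2·2.8) = 13.7 m

Phase 3 (decelerating): v₀ = 10.0 m/s, a = -4.8 m/s².
v = v₀ + at → t = (0 − 10.0) / -4.8 = 2.08 s
v² = v₀² + 2aΔx → Δx = (0² − 10.0²)/(2·-4.8) = 10.4 m
Total distance = 18.0 + 13.7 + 10.4 = 42.1 m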